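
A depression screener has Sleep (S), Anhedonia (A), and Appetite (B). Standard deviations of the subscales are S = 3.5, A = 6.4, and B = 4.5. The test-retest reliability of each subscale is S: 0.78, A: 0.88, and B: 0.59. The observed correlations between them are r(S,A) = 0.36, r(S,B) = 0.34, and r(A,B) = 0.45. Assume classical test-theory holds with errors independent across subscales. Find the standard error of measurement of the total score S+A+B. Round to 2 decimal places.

3.99

Var(total) = 73.46 + 52.758 = 126.218.
True-score variance = 57.5473 + 52.758 = 110.305, so reliability = 0.8739.
Error variance = 126.218 − 110.305 = 15.9127; SEM = √15.9127 = 3.99.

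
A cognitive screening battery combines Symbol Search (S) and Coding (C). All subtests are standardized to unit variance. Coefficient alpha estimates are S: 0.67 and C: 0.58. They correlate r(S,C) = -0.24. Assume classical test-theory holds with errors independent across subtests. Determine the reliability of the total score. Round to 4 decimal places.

0.5066

Var(S+C) = 2 + 2·[(-0.24)] = 2 − 0.48 = 1.52.
With uncorrelated errors the cross-covariances are all true-score covariance, so they carry over unchanged; only the diagonal terms shrink to ρᵢσᵢ².
True-score variance = [0.67 + 0.58] − 0.48 = 1.25 − 0.48 = 0.77.
Reliability = 0.77 / 1.52 = 0.5066.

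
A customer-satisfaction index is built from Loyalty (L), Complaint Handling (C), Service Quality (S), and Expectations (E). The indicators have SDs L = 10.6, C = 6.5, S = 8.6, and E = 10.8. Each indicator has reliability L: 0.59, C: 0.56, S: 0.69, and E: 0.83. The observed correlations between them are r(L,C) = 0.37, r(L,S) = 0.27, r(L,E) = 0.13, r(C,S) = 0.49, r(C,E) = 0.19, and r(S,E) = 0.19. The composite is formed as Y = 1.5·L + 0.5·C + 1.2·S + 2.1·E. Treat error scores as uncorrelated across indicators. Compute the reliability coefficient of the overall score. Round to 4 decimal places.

0.8177

Var(Y) = 1.5²·10.6² + 0.5²·6.5² + 1.2²·8.6² + 2.1²·10.8² + 2·[0.75·10.6·6.5·0.37 + 1.8·10.6·8.6·0.27 + 3.15·10.6·10.8·0.13 + 0.6·6.5·8.6·0.49 + 1.05·6.5·10.8·0.19 + 2.52·8.6·10.8·0.19] = 884.257 + 370.427 = 1254.68.
Because errors are independent across components, Cov(Tᵢ,Tⱼ) = Cov(Xᵢ,Xⱼ); the off-diagonal part of the true-score variance is the same as above.
True-score variance = [1.5²·10.6²·0.59 + 0.5²·6.5²·0.56 + 1.2²·8.6²·0.69 + 2.1²·10.8²·0.83] + 370.427 = 655.497 + 370.427 = 1025.92.
Reliability = 1025.92 / 1254.68 = 0.8177.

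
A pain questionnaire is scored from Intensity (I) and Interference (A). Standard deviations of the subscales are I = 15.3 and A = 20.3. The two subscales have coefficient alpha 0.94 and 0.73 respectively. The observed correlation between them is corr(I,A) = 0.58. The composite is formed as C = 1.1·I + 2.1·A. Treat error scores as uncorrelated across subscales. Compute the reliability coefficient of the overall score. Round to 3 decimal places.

Var(C) = 1.1²·15.3² + 2.1²·20.3² + 2·[2.31·15.3·20.3·0.58] = 2100.57 + 832.257 = 2932.82.
Because errors are independent across components, Cov(Tᵢ,Tⱼ) = Cov(Xᵢ,Xⱼ); the off-diagonal part of the true-score variance is the same as above.
True-score variance = [1.1²·15.3²·0.94 + 2.1²·20.3²·0.73] + 832.257 = 1592.9 + 832.257 = 2425.15.
Reliability = 2425.15 / 2932.82 = 0.827.

0.827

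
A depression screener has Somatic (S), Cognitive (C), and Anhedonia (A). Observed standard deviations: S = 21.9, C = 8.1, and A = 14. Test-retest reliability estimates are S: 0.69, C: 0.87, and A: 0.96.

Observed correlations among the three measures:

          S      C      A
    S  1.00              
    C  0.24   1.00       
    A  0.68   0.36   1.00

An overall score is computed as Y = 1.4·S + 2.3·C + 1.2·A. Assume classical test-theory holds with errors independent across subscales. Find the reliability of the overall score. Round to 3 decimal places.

Var(Y) = 1.4²·21.9² + 2.3²·8.1² + 1.2²·14² + 2·[3.22·21.9·8.1·0.24 + 1.68·21.9·14·0.68 + 2.76·8.1·14·0.36] = 1569.35 + 1200.04 = 2769.39.
Under uncorrelated errors the observed covariances equal the true-score covariances, so only the own-variance terms attenuate.
True-score variance = [1.4²·21.9²·0.69 + 2.3²·8.1²·0.87 + 1.2²·14²·0.96] + 1200.04 = 1221.53 + 1200.04 = 2421.57.
Reliability = 2421.57 / 2769.39 = 0.874.

0.874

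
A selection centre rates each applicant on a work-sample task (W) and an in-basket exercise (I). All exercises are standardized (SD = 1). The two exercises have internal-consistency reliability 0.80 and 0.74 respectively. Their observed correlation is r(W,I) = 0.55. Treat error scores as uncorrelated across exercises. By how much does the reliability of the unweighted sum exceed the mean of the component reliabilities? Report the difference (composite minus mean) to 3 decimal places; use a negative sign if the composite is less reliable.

Var(sum) = 2 + 1.1 = 3.1; true-score variance = 1.54 + 1.1 = 2.64; composite reliability = 0.8516.
Mean component reliability = 0.7700.
Difference = 0.8516 − 0.7700 = 0.082.

0.082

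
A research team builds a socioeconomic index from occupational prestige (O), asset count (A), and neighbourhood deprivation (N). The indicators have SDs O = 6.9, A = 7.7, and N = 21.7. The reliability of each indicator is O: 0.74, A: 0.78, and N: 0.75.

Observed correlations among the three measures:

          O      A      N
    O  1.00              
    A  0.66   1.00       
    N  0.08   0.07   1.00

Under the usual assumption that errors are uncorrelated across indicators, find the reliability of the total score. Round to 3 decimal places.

Var(O+A+N) = 6.9² + 7.7² + 21.7² + 2·[6.9·7.7·0.66 + 6.9·21.7·0.08 + 7.7·21.7·0.07] = 577.79 + 117.481 = 695.271.
Because errors are independent across components, Cov(Tᵢ,Tⱼ) = Cov(Xᵢ,Xⱼ); the off-diagonal part of the true-score variance is the same as above.
True-score variance = [6.9²·0.74 + 7.7²·0.78 + 21.7²·0.75] + 117.481 = 434.645 + 117.481 = 552.126.
Reliability = 552.126 / 695.271 = 0.794.

0.794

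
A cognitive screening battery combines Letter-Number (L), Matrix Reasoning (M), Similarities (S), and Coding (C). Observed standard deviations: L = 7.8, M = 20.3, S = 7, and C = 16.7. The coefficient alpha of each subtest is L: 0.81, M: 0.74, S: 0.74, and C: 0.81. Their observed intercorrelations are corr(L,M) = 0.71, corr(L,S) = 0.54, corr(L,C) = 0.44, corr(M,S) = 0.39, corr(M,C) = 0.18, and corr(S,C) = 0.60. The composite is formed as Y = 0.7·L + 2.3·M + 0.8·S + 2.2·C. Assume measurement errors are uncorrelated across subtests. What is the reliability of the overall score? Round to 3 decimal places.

Var(Y) = 0.7²·7.8² + 2.3²·20.3² + 0.8²·7² + 2.2²·16.7² + 2·[1.61·7.8·20.3·0.71 + 0.56·7.8·7·0.54 + 1.54·7.8·16.7·0.44 + 1.84·20.3·7·0.39 + 5.06·20.3·16.7·0.18 + 1.76·7·16.7·0.60] = 3590.96 + 1639.92 = 5230.88.
Under uncorrelated errors the observed covariances equal the true-score covariances, so only the own-variance terms attenuate.
True-score variance = [0.7²·7.8²·0.81 + 2.3²·20.3²·0.74 + 0.8²·7²·0.74 + 2.2²·16.7²·0.81] + 1639.92 = 2753.88 + 1639.92 = 4393.8.
Reliability = 4393.8 / 5230.88 = 0.840.

0.840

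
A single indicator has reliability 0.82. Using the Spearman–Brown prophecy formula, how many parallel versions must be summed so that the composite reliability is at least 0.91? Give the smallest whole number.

k ≥ ρ*(1−ρ₁)/(ρ₁(1−ρ*)) = 0.91·0.18 / (0.82·0.09) = 2.220.
Smallest integer k = 3.

3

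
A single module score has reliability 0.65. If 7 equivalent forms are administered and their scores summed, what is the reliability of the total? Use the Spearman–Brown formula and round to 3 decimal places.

0.929

ρ_k = kρ / (1 + (k−1)ρ) = 7·0.65 / (1 + 6·0.65) = 4.550 / 4.900 = 0.929.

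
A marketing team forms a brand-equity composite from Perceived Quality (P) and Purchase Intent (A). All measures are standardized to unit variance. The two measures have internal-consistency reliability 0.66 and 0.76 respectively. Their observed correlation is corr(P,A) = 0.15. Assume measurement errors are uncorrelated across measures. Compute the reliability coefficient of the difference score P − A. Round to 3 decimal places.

Var(P−A) = 1 + 1 − 2·0.15 = 2 − 0.3 = 1.7.
With uncorrelated errors the cross-covariances are all true-score covariance, so they carry over unchanged; only the diagonal terms shrink to ρᵢσᵢ².
True-score variance = [0.66 + 0.76] − 0.3 = 1.42 − 0.3 = 1.12.
Reliability = 1.12 / 1.7 = 0.659.

0.659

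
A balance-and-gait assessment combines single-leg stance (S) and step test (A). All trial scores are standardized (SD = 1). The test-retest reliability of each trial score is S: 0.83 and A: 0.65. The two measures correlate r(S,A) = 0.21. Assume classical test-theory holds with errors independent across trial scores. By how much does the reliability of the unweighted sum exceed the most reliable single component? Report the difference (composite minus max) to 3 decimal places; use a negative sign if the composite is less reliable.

Var(sum) = 2 + 0.42 = 2.42; true-score variance = 1.48 + 0.42 = 1.9; composite reliability = 0.7851.
Max component reliability = 0.8300.
Difference = 0.7851 − 0.8300 = -0.045.

-0.045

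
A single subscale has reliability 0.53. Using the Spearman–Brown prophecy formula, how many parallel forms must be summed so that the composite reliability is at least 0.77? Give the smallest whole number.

3

k ≥ ρ*(1−ρ₁)/(ρ₁(1−ρ*)) = 0.77·0.47 / (0.53·0.23) = 2.969.
Smallest integer k = 3.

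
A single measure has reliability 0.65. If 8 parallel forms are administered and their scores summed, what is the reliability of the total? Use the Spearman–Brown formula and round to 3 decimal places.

ρ_k = kρ / (1 + (k−1)ρ) = 8·0.65 / (1 + 7·0.65) = 5.200 / 5.550 = 0.937.

0.937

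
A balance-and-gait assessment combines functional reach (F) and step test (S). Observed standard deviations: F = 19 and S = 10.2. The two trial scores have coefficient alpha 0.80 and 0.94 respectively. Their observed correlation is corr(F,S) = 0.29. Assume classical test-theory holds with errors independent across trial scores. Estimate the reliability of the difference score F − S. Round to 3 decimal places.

0.778

Var(F−S) = 19² + 10.2² − 2·19·10.2·0.29 = 465.04 − 112.404 = 352.636.
Under uncorrelated errors the observed covariances equal the true-score covariances, so only the own-variance terms attenuate.
True-score variance = [19²·0.80 + 10.2²·0.94] − 112.404 = 386.598 − 112.404 = 274.194.
Reliability = 274.194 / 352.636 = 0.778.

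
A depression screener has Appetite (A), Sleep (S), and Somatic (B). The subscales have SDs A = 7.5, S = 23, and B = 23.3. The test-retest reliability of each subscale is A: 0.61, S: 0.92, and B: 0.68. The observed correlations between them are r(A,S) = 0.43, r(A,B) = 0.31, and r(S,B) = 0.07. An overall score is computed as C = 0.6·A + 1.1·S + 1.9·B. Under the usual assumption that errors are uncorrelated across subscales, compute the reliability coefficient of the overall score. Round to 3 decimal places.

Var(C) = 0.6²·7.5² + 1.1²·23² + 1.9²·23.3² + 2·[0.66·7.5·23·0.43 + 1.14·7.5·23.3·0.31 + 2.09·23·23.3·0.07] = 2620.17 + 378.229 = 2998.4.
Because errors are independent across components, Cov(Tᵢ,Tⱼ) = Cov(Xᵢ,Xⱼ); the off-diagonal part of the true-score variance is the same as above.
True-score variance = [0.6²·7.5²·0.61 + 1.1²·23²·0.92 + 1.9²·23.3²·0.68] + 378.229 = 1933.92 + 378.229 = 2312.15.
Reliability = 2312.15 / 2998.4 = 0.771.

0.771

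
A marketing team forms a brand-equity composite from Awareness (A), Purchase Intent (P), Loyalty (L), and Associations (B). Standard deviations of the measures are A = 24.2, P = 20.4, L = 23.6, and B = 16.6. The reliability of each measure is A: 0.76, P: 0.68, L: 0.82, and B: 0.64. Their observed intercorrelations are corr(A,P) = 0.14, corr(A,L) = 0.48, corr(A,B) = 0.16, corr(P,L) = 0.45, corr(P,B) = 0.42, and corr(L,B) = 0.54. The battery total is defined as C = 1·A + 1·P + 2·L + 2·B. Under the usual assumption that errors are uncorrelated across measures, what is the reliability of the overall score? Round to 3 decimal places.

Var(C) = 24.2² + 20.4² + 2²·23.6² + 2²·16.6² + 2·[24.2·20.4·0.14 + 2·24.2·23.6·0.48 + 2·24.2·16.6·0.16 + 2·20.4·23.6·0.45 + 2·20.4·16.6·0.42 + 4·23.6·16.6·0.54] = 4331.88 + 4619.79 = 8951.67.
Under uncorrelated errors the observed covariances equal the true-score covariances, so only the own-variance terms attenuate.
True-score variance = [24.2²·0.76 + 20.4²·0.68 + 2²·23.6²·0.82 + 2²·16.6²·0.64] + 4619.79 = 3260.34 + 4619.79 = 7880.13.
Reliability = 7880.13 / 8951.67 = 0.880.

0.880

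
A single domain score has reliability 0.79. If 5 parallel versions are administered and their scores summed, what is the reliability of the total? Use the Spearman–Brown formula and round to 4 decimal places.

ρ_k = kρ / (1 + (k−1)ρ) = 5·0.79 / (1 + 4·0.79) = 3.950 / 4.160 = 0.9495.

0.9495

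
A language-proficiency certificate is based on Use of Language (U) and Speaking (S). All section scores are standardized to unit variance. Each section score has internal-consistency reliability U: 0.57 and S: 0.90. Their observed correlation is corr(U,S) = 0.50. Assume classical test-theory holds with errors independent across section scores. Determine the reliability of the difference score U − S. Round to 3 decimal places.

0.470

Var(U−S) = 1 + 1 − 2·0.50 = 2 − 1 = 1.
Because errors are independent across components, Cov(Tᵢ,Tⱼ) = Cov(Xᵢ,Xⱼ); the off-diagonal part of the true-score variance is the same as above.
True-score variance = [0.57 + 0.90] − 1 = 1.47 − 1 = 0.47.
Reliability = 0.47 / 1 = 0.470.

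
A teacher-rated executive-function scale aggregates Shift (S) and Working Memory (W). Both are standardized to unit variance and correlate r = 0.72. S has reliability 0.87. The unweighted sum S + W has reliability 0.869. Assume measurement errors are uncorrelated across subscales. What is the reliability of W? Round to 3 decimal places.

0.679

Var(S+W) = 2 + 2·0.72 = 3.440.
True-score variance = ρ_S + ρ_W + 2·0.72, so 0.869 = (0.87 + ρ_W + 1.44) / 3.440.
ρ_W = 0.869·3.440 − 0.87 − 1.44 = 0.679.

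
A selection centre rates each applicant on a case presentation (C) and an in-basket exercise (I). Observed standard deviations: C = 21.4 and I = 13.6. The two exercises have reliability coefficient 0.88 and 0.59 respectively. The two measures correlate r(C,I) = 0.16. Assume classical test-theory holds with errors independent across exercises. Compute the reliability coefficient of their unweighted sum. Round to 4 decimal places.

Var(C+I) = 21.4² + 13.6² + 2·[21.4·13.6·0.16] = 642.92 + 93.1328 = 736.053.
Because errors are independent across components, Cov(Tᵢ,Tⱼ) = Cov(Xᵢ,Xⱼ); the off-diagonal part of the true-score variance is the same as above.
True-score variance = [21.4²·0.88 + 13.6²·0.59] + 93.1328 = 512.131 + 93.1328 = 605.264.
Reliability = 605.264 / 736.053 = 0.8223.

0.8223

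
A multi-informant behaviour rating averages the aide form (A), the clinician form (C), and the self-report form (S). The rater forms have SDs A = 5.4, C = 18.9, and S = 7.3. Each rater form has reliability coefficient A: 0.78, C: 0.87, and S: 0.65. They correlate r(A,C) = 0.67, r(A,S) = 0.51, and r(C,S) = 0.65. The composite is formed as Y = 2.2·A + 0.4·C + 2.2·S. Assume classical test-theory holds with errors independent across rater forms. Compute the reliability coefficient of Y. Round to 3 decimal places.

0.861

Var(Y) = 2.2²·5.4² + 0.4²·18.9² + 2.2²·7.3² + 2·[0.88·5.4·18.9·0.67 + 4.84·5.4·7.3·0.51 + 0.88·18.9·7.3·0.65] = 456.212 + 472.795 = 929.007.
Because errors are independent across components, Cov(Tᵢ,Tⱼ) = Cov(Xᵢ,Xⱼ); the off-diagonal part of the true-score variance is the same as above.
True-score variance = [2.2²·5.4²·0.78 + 0.4²·18.9²·0.87 + 2.2²·7.3²·0.65] + 472.795 = 327.459 + 472.795 = 800.254.
Reliability = 800.254 / 929.007 = 0.861.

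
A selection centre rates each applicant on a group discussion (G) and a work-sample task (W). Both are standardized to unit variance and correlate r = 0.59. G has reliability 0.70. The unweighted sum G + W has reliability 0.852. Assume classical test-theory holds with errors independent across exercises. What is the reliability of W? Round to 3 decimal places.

Var(G+W) = 2 + 2·0.59 = 3.180.
True-score variance = ρ_G + ρ_W + 2·0.59, so 0.852 = (0.70 + ρ_W + 1.18) / 3.180.
ρ_W = 0.852·3.180 − 0.70 − 1.18 = 0.829.

0.829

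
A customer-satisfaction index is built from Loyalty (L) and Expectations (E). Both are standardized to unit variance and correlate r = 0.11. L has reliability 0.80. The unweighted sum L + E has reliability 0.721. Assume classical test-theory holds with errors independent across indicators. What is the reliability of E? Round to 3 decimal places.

0.581

Var(L+E) = 2 + 2·0.11 = 2.220.
True-score variance = ρ_L + ρ_E + 2·0.11, so 0.721 = (0.80 + ρ_E + 0.22) / 2.220.
ρ_E = 0.721·2.220 − 0.80 − 0.22 = 0.581.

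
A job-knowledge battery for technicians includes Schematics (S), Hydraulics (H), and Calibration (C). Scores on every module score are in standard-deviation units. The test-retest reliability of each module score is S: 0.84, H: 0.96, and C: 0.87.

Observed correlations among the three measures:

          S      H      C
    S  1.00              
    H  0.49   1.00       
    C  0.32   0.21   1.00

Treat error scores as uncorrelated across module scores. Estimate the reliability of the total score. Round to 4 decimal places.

0.9345

Var(S+H+C) = 3 + 2·[0.49 + 0.32 + 0.21] = 3 + 2.04 = 5.04.
Under uncorrelated errors the observed covariances equal the true-score covariances, so only the own-variance terms attenuate.
True-score variance = [0.84 + 0.96 + 0.87] + 2.04 = 2.67 + 2.04 = 4.71.
Reliability = 4.71 / 5.04 = 0.9345.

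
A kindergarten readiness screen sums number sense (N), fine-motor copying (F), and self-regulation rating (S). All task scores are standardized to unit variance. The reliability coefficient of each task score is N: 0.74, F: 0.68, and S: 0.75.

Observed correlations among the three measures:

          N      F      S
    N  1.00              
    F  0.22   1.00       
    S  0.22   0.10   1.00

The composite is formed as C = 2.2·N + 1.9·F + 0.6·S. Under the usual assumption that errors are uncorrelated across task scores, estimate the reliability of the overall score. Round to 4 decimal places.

Var(C) = 2.2² + 1.9² + 0.6² + 2·[4.18·0.22 + 1.32·0.22 + 1.14·0.10] = 8.81 + 2.648 = 11.458.
Because errors are independent across components, Cov(Tᵢ,Tⱼ) = Cov(Xᵢ,Xⱼ); the off-diagonal part of the true-score variance is the same as above.
True-score variance = [2.2²·0.74 + 1.9²·0.68 + 0.6²·0.75] + 2.648 = 6.3064 + 2.648 = 8.9544.
Reliability = 8.9544 / 11.458 = 0.7815.

0.7815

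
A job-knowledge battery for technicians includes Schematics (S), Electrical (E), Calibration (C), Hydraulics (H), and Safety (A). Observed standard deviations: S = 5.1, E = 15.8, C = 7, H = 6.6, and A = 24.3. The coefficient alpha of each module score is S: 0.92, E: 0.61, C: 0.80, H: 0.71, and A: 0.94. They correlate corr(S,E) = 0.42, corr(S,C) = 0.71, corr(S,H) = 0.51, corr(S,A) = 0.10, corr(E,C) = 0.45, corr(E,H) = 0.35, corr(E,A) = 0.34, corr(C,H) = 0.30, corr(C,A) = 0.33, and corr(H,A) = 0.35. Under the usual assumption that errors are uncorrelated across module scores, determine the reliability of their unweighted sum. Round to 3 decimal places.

Var(S+E+C+H+A) = 5.1² + 15.8² + 7² + 6.6² + 24.3² + 2·[5.1·15.8·0.42 + 5.1·7·0.71 + 5.1·6.6·0.51 + 5.1·24.3·0.10 + 15.8·7·0.45 + 15.8·6.6·0.35 + 15.8·24.3·0.34 + 7·6.6·0.30 + 7·24.3·0.33 + 6.6·24.3·0.35] = 958.7 + 863.368 = 1822.07.
Under uncorrelated errors the observed covariances equal the true-score covariances, so only the own-variance terms attenuate.
True-score variance = [5.1²·0.92 + 15.8²·0.61 + 7²·0.80 + 6.6²·0.71 + 24.3²·0.94] + 863.368 = 801.398 + 863.368 = 1664.77.
Reliability = 1664.77 / 1822.07 = 0.914.

0.914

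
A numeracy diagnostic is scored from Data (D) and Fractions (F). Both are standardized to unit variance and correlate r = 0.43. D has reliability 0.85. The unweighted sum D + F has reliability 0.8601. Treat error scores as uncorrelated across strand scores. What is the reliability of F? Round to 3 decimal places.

Var(D+F) = 2 + 2·0.43 = 2.860.
True-score variance = ρ_D + ρ_F + 2·0.43, so 0.8601 = (0.85 + ρ_F + 0.86) / 2.860.
ρ_F = 0.8601·2.860 − 0.85 − 0.86 = 0.750.

0.750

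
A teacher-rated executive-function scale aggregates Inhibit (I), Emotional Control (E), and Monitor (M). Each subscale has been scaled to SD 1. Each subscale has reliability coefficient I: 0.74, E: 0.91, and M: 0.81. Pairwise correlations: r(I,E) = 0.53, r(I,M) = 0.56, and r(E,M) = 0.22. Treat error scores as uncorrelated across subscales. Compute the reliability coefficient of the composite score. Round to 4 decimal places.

0.9039

Var(I+E+M) = 3 + 2·[0.53 + 0.56 + 0.22] = 3 + 2.62 = 5.62.
Under uncorrelated errors the observed covariances equal the true-score covariances, so only the own-variance terms attenuate.
True-score variance = [0.74 + 0.91 + 0.81] + 2.62 = 2.46 + 2.62 = 5.08.
Reliability = 5.08 / 5.62 = 0.9039.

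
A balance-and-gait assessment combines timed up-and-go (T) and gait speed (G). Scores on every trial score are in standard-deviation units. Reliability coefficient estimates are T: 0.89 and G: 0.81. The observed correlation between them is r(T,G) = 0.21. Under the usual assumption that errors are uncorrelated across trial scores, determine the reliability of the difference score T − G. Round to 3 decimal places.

0.810

Var(T−G) = 1 + 1 − 2·0.21 = 2 − 0.42 = 1.58.
Under uncorrelated errors the observed covariances equal the true-score covariances, so only the own-variance terms attenuate.
True-score variance = [0.89 + 0.81] − 0.42 = 1.7 − 0.42 = 1.28.
Reliability = 1.28 / 1.58 = 0.810.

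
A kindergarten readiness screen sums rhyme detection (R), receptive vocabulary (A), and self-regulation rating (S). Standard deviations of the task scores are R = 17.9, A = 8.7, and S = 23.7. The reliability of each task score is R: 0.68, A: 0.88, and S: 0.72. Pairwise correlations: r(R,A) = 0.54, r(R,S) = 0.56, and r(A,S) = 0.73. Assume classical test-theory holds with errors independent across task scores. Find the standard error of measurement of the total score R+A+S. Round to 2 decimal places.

Var(total) = 957.79 + 944.363 = 1902.15.
True-score variance = 688.903 + 944.363 = 1633.27, so reliability = 0.8586.
Error variance = 1902.15 − 1633.27 = 268.887; SEM = √268.887 = 16.40.

16.40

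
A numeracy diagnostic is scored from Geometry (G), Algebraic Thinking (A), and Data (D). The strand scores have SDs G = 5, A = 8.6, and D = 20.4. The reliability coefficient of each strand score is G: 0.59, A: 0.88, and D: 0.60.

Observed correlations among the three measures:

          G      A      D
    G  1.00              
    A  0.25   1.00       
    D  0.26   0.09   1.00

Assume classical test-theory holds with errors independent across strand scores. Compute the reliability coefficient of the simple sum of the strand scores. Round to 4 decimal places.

0.7013

Var(G+A+D) = 5² + 8.6² + 20.4² + 2·[5·8.6·0.25 + 5·20.4·0.26 + 8.6·20.4·0.09] = 515.12 + 106.119 = 621.239.
Because errors are independent across components, Cov(Tᵢ,Tⱼ) = Cov(Xᵢ,Xⱼ); the off-diagonal part of the true-score variance is the same as above.
True-score variance = [5²·0.59 + 8.6²·0.88 + 20.4²·0.60] + 106.119 = 329.531 + 106.119 = 435.65.
Reliability = 435.65 / 621.239 = 0.7013.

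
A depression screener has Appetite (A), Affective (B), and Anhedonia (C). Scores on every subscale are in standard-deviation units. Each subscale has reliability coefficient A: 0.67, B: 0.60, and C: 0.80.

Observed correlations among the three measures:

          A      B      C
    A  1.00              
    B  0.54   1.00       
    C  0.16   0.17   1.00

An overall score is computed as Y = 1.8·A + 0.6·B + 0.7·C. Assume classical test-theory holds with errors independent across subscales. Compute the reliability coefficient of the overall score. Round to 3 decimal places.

Var(Y) = 1.8² + 0.6² + 0.7² + 2·[1.08·0.54 + 1.26·0.16 + 0.42·0.17] = 4.09 + 1.7124 = 5.8024.
Under uncorrelated errors the observed covariances equal the true-score covariances, so only the own-variance terms attenuate.
True-score variance = [1.8²·0.67 + 0.6²·0.60 + 0.7²·0.80] + 1.7124 = 2.7788 + 1.7124 = 4.4912.
Reliability = 4.4912 / 5.8024 = 0.774.

0.774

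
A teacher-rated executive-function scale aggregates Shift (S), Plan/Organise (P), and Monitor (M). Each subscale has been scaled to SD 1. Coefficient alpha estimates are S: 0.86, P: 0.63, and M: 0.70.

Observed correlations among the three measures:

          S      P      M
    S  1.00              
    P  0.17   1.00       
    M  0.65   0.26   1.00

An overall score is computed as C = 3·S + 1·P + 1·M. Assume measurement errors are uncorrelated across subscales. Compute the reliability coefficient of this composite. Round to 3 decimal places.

Var(C) = 3² + 1 + 1 + 2·[3·0.17 + 3·0.65 + 0.26] = 11 + 5.44 = 16.44.
With uncorrelated errors the cross-covariances are all true-score covariance, so they carry over unchanged; only the diagonal terms shrink to ρᵢσᵢ².
True-score variance = [3²·0.86 + 0.63 + 0.70] + 5.44 = 9.07 + 5.44 = 14.51.
Reliability = 14.51 / 16.44 = 0.883.

0.883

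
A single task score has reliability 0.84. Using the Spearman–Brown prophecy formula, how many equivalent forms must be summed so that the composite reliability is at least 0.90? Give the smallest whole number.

2

k ≥ ρ*(1−ρ₁)/(ρ₁(1−ρ*)) = 0.90·0.16 / (0.84·0.10) = 1.714.
Smallest integer k = 2.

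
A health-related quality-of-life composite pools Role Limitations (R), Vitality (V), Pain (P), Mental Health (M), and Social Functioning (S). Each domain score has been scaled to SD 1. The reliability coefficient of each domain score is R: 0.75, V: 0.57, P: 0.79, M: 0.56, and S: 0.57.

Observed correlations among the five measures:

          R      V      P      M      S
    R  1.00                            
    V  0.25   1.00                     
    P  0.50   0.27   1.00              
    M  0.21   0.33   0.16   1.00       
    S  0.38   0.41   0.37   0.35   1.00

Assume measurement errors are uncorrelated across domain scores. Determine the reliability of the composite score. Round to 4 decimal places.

Var(R+V+P+M+S) = 5 + 2·[0.25 + 0.50 + 0.21 + 0.38 + 0.27 + 0.33 + 0.41 + 0.16 + 0.37 + 0.35] = 5 + 6.46 = 11.46.
Under uncorrelated errors the observed covariances equal the true-score covariances, so only the own-variance terms attenuate.
True-score variance = [0.75 + 0.57 + 0.79 + 0.56 + 0.57] + 6.46 = 3.24 + 6.46 = 9.7.
Reliability = 9.7 / 11.46 = 0.8464.

0.8464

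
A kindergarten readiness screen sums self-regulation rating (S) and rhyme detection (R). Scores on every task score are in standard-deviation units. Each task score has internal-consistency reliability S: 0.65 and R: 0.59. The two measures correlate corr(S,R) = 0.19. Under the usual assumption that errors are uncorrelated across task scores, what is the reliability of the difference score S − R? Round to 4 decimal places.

0.5309

Var(S−R) = 1 + 1 − 2·0.19 = 2 − 0.38 = 1.62.
With uncorrelated errors the cross-covariances are all true-score covariance, so they carry over unchanged; only the diagonal terms shrink to ρᵢσᵢ².
True-score variance = [0.65 + 0.59] − 0.38 = 1.24 − 0.38 = 0.86.
Reliability = 0.86 / 1.62 = 0.5309.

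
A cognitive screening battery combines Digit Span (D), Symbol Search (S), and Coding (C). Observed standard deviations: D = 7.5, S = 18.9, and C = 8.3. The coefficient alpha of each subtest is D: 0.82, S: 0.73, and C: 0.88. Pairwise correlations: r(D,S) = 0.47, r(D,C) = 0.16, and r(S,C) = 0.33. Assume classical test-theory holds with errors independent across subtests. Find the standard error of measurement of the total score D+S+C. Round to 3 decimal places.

10.716

Var(total) = 482.35 + 256.699 = 739.049.
True-score variance = 367.511 + 256.699 = 624.211, so reliability = 0.8446.
Error variance = 739.049 − 624.211 = 114.838; SEM = √114.838 = 10.716.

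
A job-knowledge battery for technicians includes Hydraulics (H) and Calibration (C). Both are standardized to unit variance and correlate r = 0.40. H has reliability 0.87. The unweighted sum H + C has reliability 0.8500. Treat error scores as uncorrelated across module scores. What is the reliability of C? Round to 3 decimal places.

0.710

Var(H+C) = 2 + 2·0.40 = 2.800.
True-score variance = ρ_H + ρ_C + 2·0.40, so 0.8500 = (0.87 + ρ_C + 0.80) / 2.800.
ρ_C = 0.8500·2.800 − 0.87 − 0.80 = 0.710.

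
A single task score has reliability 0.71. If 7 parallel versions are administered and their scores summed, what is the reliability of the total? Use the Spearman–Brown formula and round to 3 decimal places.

ρ_k = kρ / (1 + (k−1)ρ) = 7·0.71 / (1 + 6·0.71) = 4.970 / 5.260 = 0.945.

0.945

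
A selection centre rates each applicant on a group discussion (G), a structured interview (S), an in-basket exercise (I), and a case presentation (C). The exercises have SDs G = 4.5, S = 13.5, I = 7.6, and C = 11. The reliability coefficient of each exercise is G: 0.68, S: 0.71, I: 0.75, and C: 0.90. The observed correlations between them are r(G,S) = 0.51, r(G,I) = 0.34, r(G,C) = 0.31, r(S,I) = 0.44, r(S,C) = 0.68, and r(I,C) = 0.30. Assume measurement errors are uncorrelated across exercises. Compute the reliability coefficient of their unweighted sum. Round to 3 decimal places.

Var(G+S+I+C) = 4.5² + 13.5² + 7.6² + 11² + 2·[4.5·13.5·0.51 + 4.5·7.6·0.34 + 4.5·11·0.31 + 13.5·7.6·0.44 + 13.5·11·0.68 + 7.6·11·0.30] = 381.26 + 458.319 = 839.579.
Because errors are independent across components, Cov(Tᵢ,Tⱼ) = Cov(Xᵢ,Xⱼ); the off-diagonal part of the true-score variance is the same as above.
True-score variance = [4.5²·0.68 + 13.5²·0.71 + 7.6²·0.75 + 11²·0.90] + 458.319 = 295.387 + 458.319 = 753.707.
Reliability = 753.707 / 839.579 = 0.898.

0.898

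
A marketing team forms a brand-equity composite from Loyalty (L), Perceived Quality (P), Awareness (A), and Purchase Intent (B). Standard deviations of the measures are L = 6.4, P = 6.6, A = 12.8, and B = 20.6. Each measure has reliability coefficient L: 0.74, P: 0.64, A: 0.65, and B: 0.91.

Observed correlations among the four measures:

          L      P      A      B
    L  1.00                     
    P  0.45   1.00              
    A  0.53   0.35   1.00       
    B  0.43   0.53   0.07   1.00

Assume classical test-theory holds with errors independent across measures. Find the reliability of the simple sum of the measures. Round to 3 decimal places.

Var(L+P+A+B) = 6.4² + 6.6² + 12.8² + 20.6² + 2·[6.4·6.6·0.45 + 6.4·12.8·0.53 + 6.4·20.6·0.43 + 6.6·12.8·0.35 + 6.6·20.6·0.53 + 12.8·20.6·0.07] = 672.72 + 478.402 = 1151.12.
Under uncorrelated errors the observed covariances equal the true-score covariances, so only the own-variance terms attenuate.
True-score variance = [6.4²·0.74 + 6.6²·0.64 + 12.8²·0.65 + 20.6²·0.91] + 478.402 = 550.852 + 478.402 = 1029.25.
Reliability = 1029.25 / 1151.12 = 0.894.

0.894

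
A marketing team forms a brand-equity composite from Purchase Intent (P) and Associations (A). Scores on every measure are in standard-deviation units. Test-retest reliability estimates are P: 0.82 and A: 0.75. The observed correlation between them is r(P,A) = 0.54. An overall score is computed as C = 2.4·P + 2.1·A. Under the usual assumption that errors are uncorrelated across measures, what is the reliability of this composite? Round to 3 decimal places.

0.863

Var(C) = 2.4² + 2.1² + 2·[5.04·0.54] = 10.17 + 5.4432 = 15.6132.
Because errors are independent across components, Cov(Tᵢ,Tⱼ) = Cov(Xᵢ,Xⱼ); the off-diagonal part of the true-score variance is the same as above.
True-score variance = [2.4²·0.82 + 2.1²·0.75] + 5.4432 = 8.0307 + 5.4432 = 13.4739.
Reliability = 13.4739 / 15.6132 = 0.863.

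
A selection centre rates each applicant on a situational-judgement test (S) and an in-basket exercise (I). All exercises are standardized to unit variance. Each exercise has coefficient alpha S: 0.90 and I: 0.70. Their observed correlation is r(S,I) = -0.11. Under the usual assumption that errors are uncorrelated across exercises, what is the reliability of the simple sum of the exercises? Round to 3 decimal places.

0.775

Var(S+I) = 2 + 2·[(-0.11)] = 2 − 0.22 = 1.78.
With uncorrelated errors the cross-covariances are all true-score covariance, so they carry over unchanged; only the diagonal terms shrink to ρᵢσᵢ².
True-score variance = [0.90 + 0.70] − 0.22 = 1.6 − 0.22 = 1.38.
Reliability = 1.38 / 1.78 = 0.775.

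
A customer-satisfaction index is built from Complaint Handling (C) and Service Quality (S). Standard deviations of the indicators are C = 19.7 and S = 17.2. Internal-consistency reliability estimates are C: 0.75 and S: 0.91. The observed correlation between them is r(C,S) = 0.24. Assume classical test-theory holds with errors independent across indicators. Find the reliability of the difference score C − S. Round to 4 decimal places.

0.7628

Var(C−S) = 19.7² + 17.2² − 2·19.7·17.2·0.24 = 683.93 − 162.643 = 521.287.
With uncorrelated errors the cross-covariances are all true-score covariance, so they carry over unchanged; only the diagonal terms shrink to ρᵢσᵢ².
True-score variance = [19.7²·0.75 + 17.2²·0.91] − 162.643 = 560.282 − 162.643 = 397.639.
Reliability = 397.639 / 521.287 = 0.7628.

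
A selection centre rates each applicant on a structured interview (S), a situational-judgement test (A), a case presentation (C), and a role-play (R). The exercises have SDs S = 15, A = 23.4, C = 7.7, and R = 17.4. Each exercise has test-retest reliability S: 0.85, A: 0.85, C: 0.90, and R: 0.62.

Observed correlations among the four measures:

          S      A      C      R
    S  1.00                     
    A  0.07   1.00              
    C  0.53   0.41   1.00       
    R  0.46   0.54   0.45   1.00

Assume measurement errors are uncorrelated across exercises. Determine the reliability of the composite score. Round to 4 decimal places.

0.8949

Var(S+A+C+R) = 15² + 23.4² + 7.7² + 17.4² + 2·[15·23.4·0.07 + 15·7.7·0.53 + 15·17.4·0.46 + 23.4·7.7·0.41 + 23.4·17.4·0.54 + 7.7·17.4·0.45] = 1134.61 + 1119.75 = 2254.36.
With uncorrelated errors the cross-covariances are all true-score covariance, so they carry over unchanged; only the diagonal terms shrink to ρᵢσᵢ².
True-score variance = [15²·0.85 + 23.4²·0.85 + 7.7²·0.90 + 17.4²·0.62] + 1119.75 = 897.748 + 1119.75 = 2017.5.
Reliability = 2017.5 / 2254.36 = 0.8949.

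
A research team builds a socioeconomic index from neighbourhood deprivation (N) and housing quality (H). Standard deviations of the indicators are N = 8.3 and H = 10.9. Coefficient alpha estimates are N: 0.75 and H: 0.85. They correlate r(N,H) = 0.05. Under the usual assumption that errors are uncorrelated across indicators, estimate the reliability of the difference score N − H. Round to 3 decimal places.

Var(N−H) = 8.3² + 10.9² − 2·8.3·10.9·0.05 = 187.7 − 9.047 = 178.653.
Under uncorrelated errors the observed covariances equal the true-score covariances, so only the own-variance terms attenuate.
True-score variance = [8.3²·0.75 + 10.9²·0.85] − 9.047 = 152.656 − 9.047 = 143.609.
Reliability = 143.609 / 178.653 = 0.804.

0.804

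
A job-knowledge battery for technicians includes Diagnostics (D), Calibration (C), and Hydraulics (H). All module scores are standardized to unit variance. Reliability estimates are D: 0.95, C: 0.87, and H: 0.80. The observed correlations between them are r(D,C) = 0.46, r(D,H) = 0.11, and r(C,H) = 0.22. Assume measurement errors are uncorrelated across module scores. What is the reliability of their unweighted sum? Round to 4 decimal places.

0.9170

Var(D+C+H) = 3 + 2·[0.46 + 0.11 + 0.22] = 3 + 1.58 = 4.58.
Because errors are independent across components, Cov(Tᵢ,Tⱼ) = Cov(Xᵢ,Xⱼ); the off-diagonal part of the true-score variance is the same as above.
True-score variance = [0.95 + 0.87 + 0.80] + 1.58 = 2.62 + 1.58 = 4.2.
Reliability = 4.2 / 4.58 = 0.9170.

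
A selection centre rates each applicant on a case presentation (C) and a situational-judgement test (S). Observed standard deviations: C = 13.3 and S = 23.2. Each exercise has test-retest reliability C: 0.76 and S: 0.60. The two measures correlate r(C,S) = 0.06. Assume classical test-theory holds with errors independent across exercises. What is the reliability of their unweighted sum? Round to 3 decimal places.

Var(C+S) = 13.3² + 23.2² + 2·[13.3·23.2·0.06] = 715.13 + 37.0272 = 752.157.
With uncorrelated errors the cross-covariances are all true-score covariance, so they carry over unchanged; only the diagonal terms shrink to ρᵢσᵢ².
True-score variance = [13.3²·0.76 + 23.2²·0.60] + 37.0272 = 457.38 + 37.0272 = 494.408.
Reliability = 494.408 / 752.157 = 0.657.

0.657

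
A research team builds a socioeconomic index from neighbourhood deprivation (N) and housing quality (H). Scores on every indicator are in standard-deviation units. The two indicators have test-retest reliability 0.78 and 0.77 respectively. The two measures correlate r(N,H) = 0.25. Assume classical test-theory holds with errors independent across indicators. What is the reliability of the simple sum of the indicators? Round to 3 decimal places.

Var(N+H) = 2 + 2·[0.25] = 2 + 0.5 = 2.5.
With uncorrelated errors the cross-covariances are all true-score covariance, so they carry over unchanged; only the diagonal terms shrink to ρᵢσᵢ².
True-score variance = [0.78 + 0.77] + 0.5 = 1.55 + 0.5 = 2.05.
Reliability = 2.05 / 2.5 = 0.820.

0.820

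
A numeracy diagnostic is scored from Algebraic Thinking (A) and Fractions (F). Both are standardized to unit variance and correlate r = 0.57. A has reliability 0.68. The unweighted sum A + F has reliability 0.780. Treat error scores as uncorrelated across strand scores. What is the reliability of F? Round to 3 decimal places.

Var(A+F) = 2 + 2·0.57 = 3.140.
True-score variance = ρ_A + ρ_F + 2·0.57, so 0.780 = (0.68 + ρ_F + 1.14) / 3.140.
ρ_F = 0.780·3.140 − 0.68 − 1.14 = 0.629.

0.629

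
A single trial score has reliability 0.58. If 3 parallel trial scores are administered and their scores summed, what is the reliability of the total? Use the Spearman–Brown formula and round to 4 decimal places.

0.8056

ρ_k = kρ / (1 + (k−1)ρ) = 3·0.58 / (1 + 2·0.58) = 1.740 / 2.160 = 0.8056.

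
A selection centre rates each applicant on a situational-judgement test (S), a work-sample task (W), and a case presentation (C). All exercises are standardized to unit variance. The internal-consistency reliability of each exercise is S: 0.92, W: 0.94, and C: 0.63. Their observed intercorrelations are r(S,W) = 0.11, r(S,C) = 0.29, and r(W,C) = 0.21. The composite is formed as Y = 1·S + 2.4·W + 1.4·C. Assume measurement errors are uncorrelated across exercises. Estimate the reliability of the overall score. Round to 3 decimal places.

Var(Y) = 1 + 2.4² + 1.4² + 2·[2.4·0.11 + 1.4·0.29 + 3.36·0.21] = 8.72 + 2.7512 = 11.4712.
With uncorrelated errors the cross-covariances are all true-score covariance, so they carry over unchanged; only the diagonal terms shrink to ρᵢσᵢ².
True-score variance = [0.92 + 2.4²·0.94 + 1.4²·0.63] + 2.7512 = 7.5692 + 2.7512 = 10.3204.
Reliability = 10.3204 / 11.4712 = 0.900.

0.900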